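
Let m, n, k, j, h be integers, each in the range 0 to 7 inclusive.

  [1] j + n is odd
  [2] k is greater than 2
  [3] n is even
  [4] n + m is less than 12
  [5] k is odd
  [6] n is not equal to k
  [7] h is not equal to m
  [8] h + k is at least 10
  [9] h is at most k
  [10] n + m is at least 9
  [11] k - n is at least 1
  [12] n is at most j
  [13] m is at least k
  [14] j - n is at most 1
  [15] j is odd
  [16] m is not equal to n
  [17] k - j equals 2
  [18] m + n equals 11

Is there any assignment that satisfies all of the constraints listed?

Satisfiable

The assignment m = 7, n = 4, k = 7, j = 5, h = 5 works:
  constraint 4 holds since n + m = 11.
  constraint 8 holds since h + k = 12.
  constraint 10 holds since n + m = 11.
The rest check out directly.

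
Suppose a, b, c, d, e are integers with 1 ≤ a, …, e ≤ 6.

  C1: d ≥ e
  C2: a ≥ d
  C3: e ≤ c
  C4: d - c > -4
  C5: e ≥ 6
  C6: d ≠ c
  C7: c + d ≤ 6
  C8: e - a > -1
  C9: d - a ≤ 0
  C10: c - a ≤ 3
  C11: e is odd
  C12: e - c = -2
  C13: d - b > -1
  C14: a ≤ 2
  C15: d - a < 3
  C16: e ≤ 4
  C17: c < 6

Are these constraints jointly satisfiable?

Unsatisfiable

From constraints 1 and 5: d ≥ e and e ≥ 6, so d ≥ 6. From constraints 2 and 14: d ≤ a and a ≤ 2, so d ≤ 2. But 2 < 6, so no value of d works.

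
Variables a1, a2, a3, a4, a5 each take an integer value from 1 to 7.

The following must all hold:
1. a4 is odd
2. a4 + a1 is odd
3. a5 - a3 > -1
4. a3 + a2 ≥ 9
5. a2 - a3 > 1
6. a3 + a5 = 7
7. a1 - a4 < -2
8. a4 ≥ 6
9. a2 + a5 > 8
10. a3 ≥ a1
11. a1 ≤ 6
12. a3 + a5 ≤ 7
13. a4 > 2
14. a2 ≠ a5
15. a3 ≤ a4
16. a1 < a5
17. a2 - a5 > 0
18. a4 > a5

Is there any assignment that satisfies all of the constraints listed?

Satisfiable

Take a1 = 2, a2 = 6, a3 = 3, a4 = 7, a5 = 4. Then constraint 3: a5 - a3 = 1; constraint 4: a3 + a2 = 9, and every other listed constraint is also met.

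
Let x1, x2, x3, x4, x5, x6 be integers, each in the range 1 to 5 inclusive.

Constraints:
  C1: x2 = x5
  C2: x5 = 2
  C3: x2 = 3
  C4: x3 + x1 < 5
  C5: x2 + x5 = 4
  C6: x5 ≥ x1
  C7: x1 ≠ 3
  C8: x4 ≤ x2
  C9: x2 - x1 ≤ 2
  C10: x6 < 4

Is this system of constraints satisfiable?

Constraint 3 fixes x2 = 3 and constraint 2 fixes x5 = 2, but constraint 1 requires x2 = x5. Since 3 ≠ 2, contradiction.

Unsatisfiable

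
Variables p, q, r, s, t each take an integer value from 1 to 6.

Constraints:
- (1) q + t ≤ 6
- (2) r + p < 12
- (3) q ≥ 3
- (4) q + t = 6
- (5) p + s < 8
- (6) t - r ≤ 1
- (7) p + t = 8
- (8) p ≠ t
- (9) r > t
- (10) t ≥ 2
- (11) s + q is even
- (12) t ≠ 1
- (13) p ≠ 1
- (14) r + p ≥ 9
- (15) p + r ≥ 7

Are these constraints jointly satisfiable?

Satisfiable

Take p = 5, q = 3, r = 5, s = 1, t = 3. Then constraint 1: q + t = 6; constraint 2: r + p = 10; constraint 4: q + t = 6, and every other listed constraint is also met.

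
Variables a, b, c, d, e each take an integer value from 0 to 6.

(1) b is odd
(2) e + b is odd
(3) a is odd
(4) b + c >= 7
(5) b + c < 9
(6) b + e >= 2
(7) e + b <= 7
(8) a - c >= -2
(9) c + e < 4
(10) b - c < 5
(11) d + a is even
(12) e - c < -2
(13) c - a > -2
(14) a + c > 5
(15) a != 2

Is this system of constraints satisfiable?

Setting (a, b, c, d, e) = (3, 5, 3, 5, 0) satisfies everything: constraint 4: b + c = 8; constraint 5: b + c = 8, and the others follow.

Satisfiable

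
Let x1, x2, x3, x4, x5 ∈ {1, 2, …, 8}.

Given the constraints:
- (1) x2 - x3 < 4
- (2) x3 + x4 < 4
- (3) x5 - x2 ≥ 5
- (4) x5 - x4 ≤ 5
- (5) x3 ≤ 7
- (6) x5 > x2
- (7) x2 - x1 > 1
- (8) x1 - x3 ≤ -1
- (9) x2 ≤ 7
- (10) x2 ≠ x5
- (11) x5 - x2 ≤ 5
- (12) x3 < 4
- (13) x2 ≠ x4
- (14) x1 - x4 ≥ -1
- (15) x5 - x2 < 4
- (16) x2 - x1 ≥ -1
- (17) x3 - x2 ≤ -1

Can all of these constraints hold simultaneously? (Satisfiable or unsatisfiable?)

Constraints 3, 4, 8, 14, and 17 give x2 − x3 ≥ 1, x3 − x1 ≥ 1, x1 − x4 ≥ -1, x4 − x5 ≥ -5, x5 − x2 ≥ 5.
Adding all 5 inequalities: the left sides telescope to 0, and the right sides sum to 1 + 1 + (-1) + (-5) + 5 = 1. So 0 ≥ 1, which is false.

Unsatisfiable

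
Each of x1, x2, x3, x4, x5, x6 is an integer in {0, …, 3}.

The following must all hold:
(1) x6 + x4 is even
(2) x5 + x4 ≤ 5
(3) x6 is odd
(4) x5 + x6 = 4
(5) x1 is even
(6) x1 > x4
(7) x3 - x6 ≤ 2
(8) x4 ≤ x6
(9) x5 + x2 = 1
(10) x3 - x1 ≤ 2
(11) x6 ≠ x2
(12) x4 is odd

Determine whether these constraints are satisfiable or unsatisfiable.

Take x1 = 2, x2 = 0, x3 = 2, x4 = 1, x5 = 1, x6 = 3. Then constraint 2: x5 + x4 = 2; constraint 4: x5 + x6 = 4; constraint 7: x3 - x6 = -1, and every other listed constraint is also met.

Satisfiable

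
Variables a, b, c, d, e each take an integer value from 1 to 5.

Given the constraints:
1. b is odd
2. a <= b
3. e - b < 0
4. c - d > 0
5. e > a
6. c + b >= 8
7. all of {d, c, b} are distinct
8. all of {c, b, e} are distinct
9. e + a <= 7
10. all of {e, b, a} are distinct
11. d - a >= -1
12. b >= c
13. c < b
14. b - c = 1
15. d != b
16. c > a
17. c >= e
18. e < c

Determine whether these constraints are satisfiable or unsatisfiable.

Satisfiable

One satisfying assignment is a = 1, b = 5, c = 4, d = 1, e = 3.
For the less obvious constraints — constraint 3: e - b = -2; constraint 4: c - d = 3; constraint 6: c + b = 9 — and the others hold by inspection.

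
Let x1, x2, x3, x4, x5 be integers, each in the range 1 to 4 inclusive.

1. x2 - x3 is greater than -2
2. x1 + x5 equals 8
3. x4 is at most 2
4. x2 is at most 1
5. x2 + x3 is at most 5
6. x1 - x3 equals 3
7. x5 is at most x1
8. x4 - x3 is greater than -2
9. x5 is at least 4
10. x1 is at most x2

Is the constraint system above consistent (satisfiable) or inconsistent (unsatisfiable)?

Unsatisfiable

From constraints 7 and 9: x1 ≥ x5 and x5 ≥ 4, so x1 ≥ 4. From constraints 4 and 10: x1 ≤ x2 and x2 ≤ 1, so x1 ≤ 1. But 1 < 4, so no value of x1 works.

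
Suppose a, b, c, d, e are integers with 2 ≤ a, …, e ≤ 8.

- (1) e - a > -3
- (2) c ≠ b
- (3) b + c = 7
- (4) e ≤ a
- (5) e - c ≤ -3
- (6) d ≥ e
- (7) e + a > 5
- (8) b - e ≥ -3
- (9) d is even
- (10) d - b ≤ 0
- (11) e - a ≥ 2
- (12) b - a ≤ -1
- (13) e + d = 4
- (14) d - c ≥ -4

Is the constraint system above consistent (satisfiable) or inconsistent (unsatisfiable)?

Constraints 5, 10, 11, 12, and 14 give c − e ≥ 3, e − a ≥ 2, a − b ≥ 1, b − d ≥ 0, d − c ≥ -4.
Adding all 5 inequalities: the left sides telescope to 0, and the right sides sum to 3 + 2 + 1 + 0 + (-4) = 2. So 0 ≥ 2, which is false.

Unsatisfiable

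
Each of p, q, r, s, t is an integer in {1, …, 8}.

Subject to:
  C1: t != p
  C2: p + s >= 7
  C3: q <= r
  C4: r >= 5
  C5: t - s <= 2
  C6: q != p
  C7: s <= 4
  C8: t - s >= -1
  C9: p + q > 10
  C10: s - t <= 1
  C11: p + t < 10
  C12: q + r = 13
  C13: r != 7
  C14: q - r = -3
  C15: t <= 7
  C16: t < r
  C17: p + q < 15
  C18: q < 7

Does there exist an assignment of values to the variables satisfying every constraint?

Setting (p, q, r, s, t) = (8, 5, 8, 1, 1) satisfies everything: constraint 2: p + s = 9; constraint 5: t - s = 0, and the others follow.

Satisfiable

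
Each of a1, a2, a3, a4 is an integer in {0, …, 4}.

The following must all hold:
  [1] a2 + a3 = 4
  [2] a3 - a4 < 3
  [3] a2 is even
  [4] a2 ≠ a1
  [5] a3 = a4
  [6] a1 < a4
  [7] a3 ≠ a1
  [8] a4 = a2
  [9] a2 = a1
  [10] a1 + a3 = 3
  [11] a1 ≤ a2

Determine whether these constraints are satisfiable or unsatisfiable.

From constraints 5, 8, and 9, a3 = a4 = a2 = a1, so a3 = a1. But constraint 7 says a3 ≠ a1. Contradiction.

Unsatisfiable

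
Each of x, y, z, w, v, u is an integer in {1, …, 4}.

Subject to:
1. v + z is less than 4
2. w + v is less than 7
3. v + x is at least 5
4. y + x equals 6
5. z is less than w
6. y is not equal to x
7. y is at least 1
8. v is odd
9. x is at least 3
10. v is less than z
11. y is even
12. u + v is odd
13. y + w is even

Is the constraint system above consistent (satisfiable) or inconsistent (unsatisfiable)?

Try x = 4, y = 2, z = 2, w = 4, v = 1, u = 2.
Check constraint 1: v + z = 3; constraint 2: w + v = 5. The remaining constraints are straightforward to verify.

Satisfiable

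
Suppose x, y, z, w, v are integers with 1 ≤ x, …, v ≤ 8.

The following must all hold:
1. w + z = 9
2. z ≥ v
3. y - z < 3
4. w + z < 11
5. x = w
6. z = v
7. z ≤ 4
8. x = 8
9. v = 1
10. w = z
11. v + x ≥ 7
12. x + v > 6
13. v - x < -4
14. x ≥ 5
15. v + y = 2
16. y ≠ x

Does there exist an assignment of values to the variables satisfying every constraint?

Constraint 8 fixes x = 8 and constraint 9 fixes v = 1. Constraints 5, 6, and 10 give x = w = z = v, so x = v. But 8 ≠ 1 — contradiction.

Unsatisfiable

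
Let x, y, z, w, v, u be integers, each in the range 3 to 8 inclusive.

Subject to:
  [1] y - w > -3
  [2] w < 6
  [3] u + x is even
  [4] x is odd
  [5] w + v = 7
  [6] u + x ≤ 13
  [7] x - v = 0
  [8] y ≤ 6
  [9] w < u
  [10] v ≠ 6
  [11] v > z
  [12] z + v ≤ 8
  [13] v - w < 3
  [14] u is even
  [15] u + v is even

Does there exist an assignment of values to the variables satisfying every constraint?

Constraint 14 makes u even and constraint 4 makes x odd, so u + x must be odd. Constraint 3 says u + x is even — contradiction.

Unsatisfiable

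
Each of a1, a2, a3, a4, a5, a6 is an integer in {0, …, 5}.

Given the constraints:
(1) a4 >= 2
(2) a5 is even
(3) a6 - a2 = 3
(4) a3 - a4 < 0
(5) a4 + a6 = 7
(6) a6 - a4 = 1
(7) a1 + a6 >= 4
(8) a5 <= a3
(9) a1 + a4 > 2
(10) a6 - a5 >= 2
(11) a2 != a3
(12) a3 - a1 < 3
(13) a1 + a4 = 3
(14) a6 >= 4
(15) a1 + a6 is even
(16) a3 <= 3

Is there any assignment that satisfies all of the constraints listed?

Satisfiable

The assignment a1 = 0, a2 = 1, a3 = 2, a4 = 3, a5 = 0, a6 = 4 works:
  constraint 3 holds since a6 - a2 = 3.
  constraint 4 holds since a3 - a4 = -1.
The rest check out directly.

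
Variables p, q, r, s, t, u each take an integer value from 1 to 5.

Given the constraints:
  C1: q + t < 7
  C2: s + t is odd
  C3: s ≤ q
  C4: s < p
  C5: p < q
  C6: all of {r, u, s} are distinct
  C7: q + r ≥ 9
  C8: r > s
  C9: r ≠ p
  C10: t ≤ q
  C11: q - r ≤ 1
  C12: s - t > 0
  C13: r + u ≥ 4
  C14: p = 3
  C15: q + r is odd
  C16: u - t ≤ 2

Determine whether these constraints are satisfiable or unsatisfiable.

Satisfiable

Try p = 3, q = 5, r = 4, s = 2, t = 1, u = 3.
Check constraint 1: q + t = 6; constraint 7: q + r = 9; constraint 11: q - r = 1. The remaining constraints are straightforward to verify.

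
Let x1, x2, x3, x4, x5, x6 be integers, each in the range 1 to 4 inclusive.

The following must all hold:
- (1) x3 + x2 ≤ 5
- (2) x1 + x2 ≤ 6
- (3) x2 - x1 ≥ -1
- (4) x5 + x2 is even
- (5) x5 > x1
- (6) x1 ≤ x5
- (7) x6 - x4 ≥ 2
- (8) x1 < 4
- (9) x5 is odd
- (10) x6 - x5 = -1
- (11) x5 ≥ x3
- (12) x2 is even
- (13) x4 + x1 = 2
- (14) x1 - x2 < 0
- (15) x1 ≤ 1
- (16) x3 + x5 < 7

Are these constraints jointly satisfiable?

Constraint 9 makes x5 odd and constraint 12 makes x2 even, so x5 + x2 must be odd. Constraint 4 says x5 + x2 is even — contradiction.

Unsatisfiable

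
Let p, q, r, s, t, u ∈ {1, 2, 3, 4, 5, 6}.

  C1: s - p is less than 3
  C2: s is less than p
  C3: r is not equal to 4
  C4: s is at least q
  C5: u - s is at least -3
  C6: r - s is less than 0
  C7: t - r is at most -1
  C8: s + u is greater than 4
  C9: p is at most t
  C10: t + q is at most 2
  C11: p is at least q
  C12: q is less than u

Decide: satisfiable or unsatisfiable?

Unsatisfiable

Constraints 2, 6, 7, and 9 give s < p, p ≤ t, t < r, r < s. Chaining: s < p ≤ t < r < s, which forces s < s — impossible.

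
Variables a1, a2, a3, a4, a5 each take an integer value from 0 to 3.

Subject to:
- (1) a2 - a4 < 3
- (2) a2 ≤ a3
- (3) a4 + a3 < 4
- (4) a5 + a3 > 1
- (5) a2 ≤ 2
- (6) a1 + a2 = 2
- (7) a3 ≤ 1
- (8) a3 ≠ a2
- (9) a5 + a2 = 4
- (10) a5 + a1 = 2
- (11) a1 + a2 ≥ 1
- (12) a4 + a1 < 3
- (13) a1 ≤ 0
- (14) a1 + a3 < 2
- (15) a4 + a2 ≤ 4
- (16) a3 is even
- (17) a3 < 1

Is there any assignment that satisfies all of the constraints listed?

From constraint 13: a1 ≤ 0. From constraints 2 and 7: a2 ≤ a3 ≤ 1. Hence a1 + a2 ≤ 1. But constraint 6 requires a1 + a2 = 2, and 2 > 1. Contradiction.

Unsatisfiable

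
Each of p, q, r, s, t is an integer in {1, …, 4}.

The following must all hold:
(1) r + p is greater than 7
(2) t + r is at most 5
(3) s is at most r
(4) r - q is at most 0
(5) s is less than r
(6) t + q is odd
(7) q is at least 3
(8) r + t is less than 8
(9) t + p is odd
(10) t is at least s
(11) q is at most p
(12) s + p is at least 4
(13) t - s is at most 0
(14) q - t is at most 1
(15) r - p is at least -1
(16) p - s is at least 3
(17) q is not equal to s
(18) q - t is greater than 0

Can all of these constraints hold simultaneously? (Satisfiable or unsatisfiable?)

Constraints 4, 13, 14, 15, and 16 give s − t ≥ 0, t − q ≥ -1, q − r ≥ 0, r − p ≥ -1, p − s ≥ 3.
Adding all 5 inequalities: the left sides telescope to 0, and the right sides sum to 0 + (-1) + 0 + (-1) + 3 = 1. So 0 ≥ 1, which is false.

Unsatisfiable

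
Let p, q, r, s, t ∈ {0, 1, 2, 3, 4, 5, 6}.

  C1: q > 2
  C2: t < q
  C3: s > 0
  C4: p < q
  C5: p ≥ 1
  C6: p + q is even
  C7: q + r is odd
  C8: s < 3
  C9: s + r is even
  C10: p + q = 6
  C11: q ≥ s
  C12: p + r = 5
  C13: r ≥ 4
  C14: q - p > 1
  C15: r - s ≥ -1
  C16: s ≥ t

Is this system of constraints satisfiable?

One satisfying assignment is p = 1, q = 5, r = 4, s = 2, t = 2.
For the less obvious constraints — constraint 10: p + q = 6; constraint 12: p + r = 5; constraint 14: q - p = 4 — and the others hold by inspection.

Satisfiable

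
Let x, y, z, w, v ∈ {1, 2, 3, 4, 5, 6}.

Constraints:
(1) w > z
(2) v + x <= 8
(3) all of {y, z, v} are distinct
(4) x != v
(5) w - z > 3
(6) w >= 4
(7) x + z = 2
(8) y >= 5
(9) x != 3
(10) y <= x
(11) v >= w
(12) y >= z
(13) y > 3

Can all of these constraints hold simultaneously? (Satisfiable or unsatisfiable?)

Unsatisfiable

From constraints 6 and 11: v ≥ w ≥ 4. From constraints 8 and 10: x ≥ y ≥ 5. Hence v + x ≥ 9. But constraint 2 requires v + x ≤ 8, and 8 < 9. Contradiction.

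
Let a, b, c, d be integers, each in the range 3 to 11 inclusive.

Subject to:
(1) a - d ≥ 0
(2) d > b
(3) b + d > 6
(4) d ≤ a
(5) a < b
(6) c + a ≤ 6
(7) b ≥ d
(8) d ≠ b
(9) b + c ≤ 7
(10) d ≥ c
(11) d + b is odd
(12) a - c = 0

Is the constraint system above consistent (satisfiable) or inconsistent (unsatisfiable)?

Unsatisfiable

Constraints 2, 4, and 5 give a < b, b < d, d ≤ a. Chaining: a < b < d ≤ a, which forces a < a — impossible.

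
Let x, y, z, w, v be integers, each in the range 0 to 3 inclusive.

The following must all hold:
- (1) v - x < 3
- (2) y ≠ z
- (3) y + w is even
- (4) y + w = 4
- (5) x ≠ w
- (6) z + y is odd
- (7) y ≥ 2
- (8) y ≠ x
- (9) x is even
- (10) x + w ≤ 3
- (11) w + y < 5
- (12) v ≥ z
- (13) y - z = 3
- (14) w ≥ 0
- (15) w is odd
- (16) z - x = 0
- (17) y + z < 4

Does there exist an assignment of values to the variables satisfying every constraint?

Setting (x, y, z, w, v) = (0, 3, 0, 1, 0) satisfies everything: constraint 1: v - x = 0; constraint 4: y + w = 4; constraint 10: x + w = 1, and the others follow.

Satisfiable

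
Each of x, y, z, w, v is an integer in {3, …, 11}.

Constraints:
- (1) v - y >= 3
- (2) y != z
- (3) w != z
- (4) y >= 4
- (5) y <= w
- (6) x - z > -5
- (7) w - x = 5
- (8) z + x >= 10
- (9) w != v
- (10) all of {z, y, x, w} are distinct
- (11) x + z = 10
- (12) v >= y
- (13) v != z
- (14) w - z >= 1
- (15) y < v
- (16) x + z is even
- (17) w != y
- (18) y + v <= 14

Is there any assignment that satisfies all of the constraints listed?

Satisfiable

Try x = 3, y = 4, z = 7, w = 8, v = 10.
Check constraint 1: v - y = 6; constraint 6: x - z = -4; constraint 7: w - x = 5. The remaining constraints are straightforward to verify.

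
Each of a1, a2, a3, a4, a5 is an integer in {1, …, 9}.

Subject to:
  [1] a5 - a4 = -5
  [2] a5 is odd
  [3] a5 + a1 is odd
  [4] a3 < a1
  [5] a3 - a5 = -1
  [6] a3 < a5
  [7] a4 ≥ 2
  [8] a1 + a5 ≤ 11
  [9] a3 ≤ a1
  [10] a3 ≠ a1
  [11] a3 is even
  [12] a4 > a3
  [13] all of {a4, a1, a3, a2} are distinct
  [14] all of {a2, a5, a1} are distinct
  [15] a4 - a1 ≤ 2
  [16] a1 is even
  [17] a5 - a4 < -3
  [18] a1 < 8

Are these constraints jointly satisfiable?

Satisfiable

The assignment a1 = 6, a2 = 5, a3 = 2, a4 = 8, a5 = 3 works:
  constraint 1 holds since a5 - a4 = -5.
  constraint 5 holds since a3 - a5 = -1.
The rest check out directly.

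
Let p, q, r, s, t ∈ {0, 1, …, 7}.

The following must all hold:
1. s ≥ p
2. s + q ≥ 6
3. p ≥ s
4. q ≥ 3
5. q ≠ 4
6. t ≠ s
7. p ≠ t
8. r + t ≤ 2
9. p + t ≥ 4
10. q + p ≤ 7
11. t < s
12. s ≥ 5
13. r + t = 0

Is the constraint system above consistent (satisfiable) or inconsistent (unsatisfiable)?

Unsatisfiable

From constraint 4: q ≥ 3. From constraints 3 and 12: p ≥ s ≥ 5. Hence q + p ≥ 8. But constraint 10 requires q + p ≤ 7, and 7 < 8. Contradiction.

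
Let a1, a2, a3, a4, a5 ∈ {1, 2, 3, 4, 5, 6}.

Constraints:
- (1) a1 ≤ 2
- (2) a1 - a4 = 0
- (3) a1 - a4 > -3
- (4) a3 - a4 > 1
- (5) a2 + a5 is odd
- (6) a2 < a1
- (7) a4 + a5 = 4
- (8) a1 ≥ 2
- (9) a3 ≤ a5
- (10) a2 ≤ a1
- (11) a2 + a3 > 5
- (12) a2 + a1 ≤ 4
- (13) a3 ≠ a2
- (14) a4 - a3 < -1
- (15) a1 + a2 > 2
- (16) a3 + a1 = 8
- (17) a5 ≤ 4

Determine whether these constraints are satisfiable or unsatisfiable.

Unsatisfiable

From constraints 9 and 17: a3 ≤ a5 ≤ 4. From constraint 1: a1 ≤ 2. Hence a3 + a1 ≤ 6. But constraint 16 requires a3 + a1 = 8, and 8 > 6. Contradiction.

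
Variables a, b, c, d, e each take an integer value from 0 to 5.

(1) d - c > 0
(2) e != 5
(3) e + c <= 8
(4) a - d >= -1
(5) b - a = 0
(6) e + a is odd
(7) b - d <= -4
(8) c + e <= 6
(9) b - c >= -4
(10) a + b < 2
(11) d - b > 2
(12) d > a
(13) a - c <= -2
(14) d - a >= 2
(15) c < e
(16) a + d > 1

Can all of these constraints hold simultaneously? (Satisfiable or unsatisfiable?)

Constraints 4, 7, 9, and 13 give b − c ≥ -4, c − a ≥ 2, a − d ≥ -1, d − b ≥ 4.
Adding all 4 inequalities: the left sides telescope to 0, and the right sides sum to (-4) + 2 + (-1) + 4 = 1. So 0 ≥ 1, which is false.

Unsatisfiable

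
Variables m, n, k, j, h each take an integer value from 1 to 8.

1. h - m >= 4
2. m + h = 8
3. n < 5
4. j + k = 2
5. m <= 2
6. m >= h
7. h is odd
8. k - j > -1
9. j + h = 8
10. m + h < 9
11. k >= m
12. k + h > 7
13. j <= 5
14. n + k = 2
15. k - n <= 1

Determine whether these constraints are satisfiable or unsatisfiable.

Unsatisfiable

From constraint 13: j ≤ 5. From constraints 5 and 6: h ≤ m ≤ 2. Hence j + h ≤ 7. But constraint 9 requires j + h = 8, and 8 > 7. Contradiction.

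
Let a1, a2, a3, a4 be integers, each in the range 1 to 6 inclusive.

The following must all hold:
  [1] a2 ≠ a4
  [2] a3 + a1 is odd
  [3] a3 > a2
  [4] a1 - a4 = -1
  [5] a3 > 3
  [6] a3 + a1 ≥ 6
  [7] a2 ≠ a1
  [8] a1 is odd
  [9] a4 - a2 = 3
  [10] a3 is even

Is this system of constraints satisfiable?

Take a1 = 5, a2 = 3, a3 = 4, a4 = 6. Then constraint 4: a1 - a4 = -1; constraint 6: a3 + a1 = 9, and every other listed constraint is also met.

Satisfiable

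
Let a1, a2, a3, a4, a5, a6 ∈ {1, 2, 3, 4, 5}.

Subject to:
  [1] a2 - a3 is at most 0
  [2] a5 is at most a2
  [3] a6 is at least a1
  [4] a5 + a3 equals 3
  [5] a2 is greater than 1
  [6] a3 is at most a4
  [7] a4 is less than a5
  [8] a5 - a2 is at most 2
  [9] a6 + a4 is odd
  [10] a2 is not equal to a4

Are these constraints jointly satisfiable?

Constraints 1, 2, 6, and 7 give a3 ≤ a4, a4 < a5, a5 ≤ a2, a2 ≤ a3. Chaining: a3 ≤ a4 < a5 ≤ a2 ≤ a3, which forces a3 < a3 — impossible.

Unsatisfiable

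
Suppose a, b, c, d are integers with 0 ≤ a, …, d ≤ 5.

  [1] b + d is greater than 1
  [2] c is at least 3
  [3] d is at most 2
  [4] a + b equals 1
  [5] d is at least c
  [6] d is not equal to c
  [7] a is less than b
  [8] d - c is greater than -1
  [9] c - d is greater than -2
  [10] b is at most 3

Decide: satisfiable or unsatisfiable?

From constraint 2: c ≥ 3. From constraints 3 and 5: c ≤ d and d ≤ 2, so c ≤ 2. But 2 < 3, so no value of c works.

Unsatisfiable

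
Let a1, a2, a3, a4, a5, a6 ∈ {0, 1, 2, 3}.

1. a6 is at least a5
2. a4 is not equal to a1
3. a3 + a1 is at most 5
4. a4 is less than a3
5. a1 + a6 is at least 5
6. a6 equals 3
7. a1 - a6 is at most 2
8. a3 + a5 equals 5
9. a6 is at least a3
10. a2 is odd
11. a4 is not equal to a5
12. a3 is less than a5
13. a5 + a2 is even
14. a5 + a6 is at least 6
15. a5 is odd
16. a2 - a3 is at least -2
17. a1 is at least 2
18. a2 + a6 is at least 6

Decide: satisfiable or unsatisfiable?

Try a1 = 2, a2 = 3, a3 = 2, a4 = 0, a5 = 3, a6 = 3.
Check constraint 3: a3 + a1 = 4; constraint 5: a1 + a6 = 5; constraint 7: a1 - a6 = -1. The remaining constraints are straightforward to verify.

Satisfiable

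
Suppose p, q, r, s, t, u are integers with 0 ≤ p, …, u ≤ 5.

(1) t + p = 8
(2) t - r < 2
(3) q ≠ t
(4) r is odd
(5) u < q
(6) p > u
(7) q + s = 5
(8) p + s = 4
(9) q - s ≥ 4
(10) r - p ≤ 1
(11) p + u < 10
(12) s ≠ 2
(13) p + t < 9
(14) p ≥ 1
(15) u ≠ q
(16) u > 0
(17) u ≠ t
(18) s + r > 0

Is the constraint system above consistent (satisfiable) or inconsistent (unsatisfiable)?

Setting (p, q, r, s, t, u) = (4, 5, 3, 0, 4, 3) satisfies everything: constraint 1: t + p = 8; constraint 2: t - r = 1; constraint 7: q + s = 5, and the others follow.

Satisfiable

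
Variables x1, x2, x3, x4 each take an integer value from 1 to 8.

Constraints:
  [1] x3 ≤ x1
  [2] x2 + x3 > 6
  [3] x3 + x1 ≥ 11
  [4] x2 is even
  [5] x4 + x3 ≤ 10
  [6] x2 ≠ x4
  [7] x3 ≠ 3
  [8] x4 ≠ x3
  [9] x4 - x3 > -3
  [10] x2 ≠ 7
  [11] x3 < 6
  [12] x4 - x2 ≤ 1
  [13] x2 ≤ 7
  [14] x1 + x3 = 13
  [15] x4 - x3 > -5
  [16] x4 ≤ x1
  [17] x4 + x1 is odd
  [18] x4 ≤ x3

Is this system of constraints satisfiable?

Try x1 = 8, x2 = 2, x3 = 5, x4 = 3.
Check constraint 2: x2 + x3 = 7; constraint 3: x3 + x1 = 13; constraint 5: x4 + x3 = 8. The remaining constraints are straightforward to verify.

Satisfiable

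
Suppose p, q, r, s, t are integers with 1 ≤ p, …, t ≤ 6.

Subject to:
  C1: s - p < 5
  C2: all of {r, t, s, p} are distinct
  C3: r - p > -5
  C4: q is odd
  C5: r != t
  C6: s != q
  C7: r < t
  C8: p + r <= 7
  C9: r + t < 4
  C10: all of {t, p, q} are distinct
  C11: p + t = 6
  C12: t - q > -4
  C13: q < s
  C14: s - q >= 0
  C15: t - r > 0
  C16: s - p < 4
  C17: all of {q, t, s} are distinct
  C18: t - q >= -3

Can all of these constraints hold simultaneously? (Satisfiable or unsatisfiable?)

Take p = 4, q = 3, r = 1, s = 6, t = 2. Then constraint 1: s - p = 2; constraint 3: r - p = -3, and every other listed constraint is also met.

Satisfiable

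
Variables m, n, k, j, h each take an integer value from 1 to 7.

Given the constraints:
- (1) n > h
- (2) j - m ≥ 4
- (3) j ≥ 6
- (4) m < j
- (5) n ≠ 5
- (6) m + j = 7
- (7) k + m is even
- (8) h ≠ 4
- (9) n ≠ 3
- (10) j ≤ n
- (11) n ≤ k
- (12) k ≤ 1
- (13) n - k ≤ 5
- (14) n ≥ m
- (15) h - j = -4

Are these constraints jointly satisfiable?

Unsatisfiable

From constraints 3 and 10: n ≥ j and j ≥ 6, so n ≥ 6. From constraints 11 and 12: n ≤ k and k ≤ 1, so n ≤ 1. But 1 < 6, so no value of n works.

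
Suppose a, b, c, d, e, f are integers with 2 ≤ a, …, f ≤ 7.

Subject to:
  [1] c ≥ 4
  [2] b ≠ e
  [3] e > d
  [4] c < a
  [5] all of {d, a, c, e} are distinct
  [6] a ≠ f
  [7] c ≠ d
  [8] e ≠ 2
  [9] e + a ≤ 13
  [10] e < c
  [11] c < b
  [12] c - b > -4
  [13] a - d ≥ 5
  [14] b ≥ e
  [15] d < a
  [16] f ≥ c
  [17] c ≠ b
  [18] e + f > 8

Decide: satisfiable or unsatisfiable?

The assignment a = 7, b = 7, c = 4, d = 2, e = 3, f = 6 works:
  constraint 9 holds since e + a = 10.
  constraint 12 holds since c - b = -3.
The rest check out directly.

Satisfiable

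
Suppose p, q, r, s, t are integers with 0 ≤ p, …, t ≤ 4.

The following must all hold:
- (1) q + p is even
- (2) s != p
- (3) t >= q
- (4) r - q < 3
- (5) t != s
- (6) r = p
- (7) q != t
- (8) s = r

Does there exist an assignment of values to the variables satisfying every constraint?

From constraints 6 and 8, s = r = p, so s = p. But constraint 2 says s ≠ p. Contradiction.

Unsatisfiable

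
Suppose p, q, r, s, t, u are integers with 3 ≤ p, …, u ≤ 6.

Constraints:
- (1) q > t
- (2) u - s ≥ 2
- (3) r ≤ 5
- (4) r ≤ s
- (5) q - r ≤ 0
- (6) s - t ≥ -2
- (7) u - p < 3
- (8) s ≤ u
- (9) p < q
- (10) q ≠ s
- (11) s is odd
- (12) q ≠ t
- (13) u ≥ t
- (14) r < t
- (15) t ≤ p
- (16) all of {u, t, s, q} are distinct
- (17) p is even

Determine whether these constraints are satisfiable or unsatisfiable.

Unsatisfiable

Constraints 5, 9, 14, and 15 give r < t, t ≤ p, p < q, q ≤ r. Chaining: r < t ≤ p < q ≤ r, which forces r < r — impossible.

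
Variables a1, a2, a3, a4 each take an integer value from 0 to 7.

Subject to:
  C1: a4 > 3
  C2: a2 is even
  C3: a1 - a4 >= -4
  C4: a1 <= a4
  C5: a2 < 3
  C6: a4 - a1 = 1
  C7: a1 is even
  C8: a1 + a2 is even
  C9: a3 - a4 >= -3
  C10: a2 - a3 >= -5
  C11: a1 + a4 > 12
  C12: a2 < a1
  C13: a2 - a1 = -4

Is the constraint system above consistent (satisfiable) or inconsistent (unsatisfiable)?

Satisfiable

Setting (a1, a2, a3, a4) = (6, 2, 6, 7) satisfies everything: constraint 3: a1 - a4 = -1; constraint 6: a4 - a1 = 1, and the others follow.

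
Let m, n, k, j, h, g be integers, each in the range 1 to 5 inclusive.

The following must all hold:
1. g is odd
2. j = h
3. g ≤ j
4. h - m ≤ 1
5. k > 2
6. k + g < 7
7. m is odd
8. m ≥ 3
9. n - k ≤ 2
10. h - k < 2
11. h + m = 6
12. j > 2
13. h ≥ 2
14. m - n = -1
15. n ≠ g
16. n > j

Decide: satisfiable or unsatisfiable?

Satisfiable

Setting (m, n, k, j, h, g) = (3, 4, 3, 3, 3, 1) satisfies everything: constraint 4: h - m = 0; constraint 6: k + g = 4, and the others follow.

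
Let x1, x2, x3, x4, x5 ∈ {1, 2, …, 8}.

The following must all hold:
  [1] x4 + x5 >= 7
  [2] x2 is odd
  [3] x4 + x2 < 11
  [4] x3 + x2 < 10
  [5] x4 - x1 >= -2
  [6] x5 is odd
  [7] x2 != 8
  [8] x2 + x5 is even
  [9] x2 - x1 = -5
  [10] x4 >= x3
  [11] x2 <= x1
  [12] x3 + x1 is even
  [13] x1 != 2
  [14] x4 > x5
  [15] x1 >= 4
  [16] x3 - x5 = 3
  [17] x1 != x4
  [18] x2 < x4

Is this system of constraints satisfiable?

Try x1 = 8, x2 = 3, x3 = 6, x4 = 6, x5 = 3.
Check constraint 1: x4 + x5 = 9; constraint 3: x4 + x2 = 9; constraint 4: x3 + x2 = 9. The remaining constraints are straightforward to verify.

Satisfiable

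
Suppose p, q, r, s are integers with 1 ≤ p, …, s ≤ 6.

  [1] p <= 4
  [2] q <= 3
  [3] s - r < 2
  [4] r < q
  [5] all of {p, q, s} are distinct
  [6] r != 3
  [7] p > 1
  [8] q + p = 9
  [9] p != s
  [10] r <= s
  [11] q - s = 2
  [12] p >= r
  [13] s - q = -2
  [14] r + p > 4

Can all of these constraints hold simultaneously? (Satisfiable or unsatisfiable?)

Unsatisfiable

From constraint 2: q ≤ 3. From constraint 1: p ≤ 4. Hence q + p ≤ 7. But constraint 8 requires q + p = 9, and 9 > 7. Contradiction.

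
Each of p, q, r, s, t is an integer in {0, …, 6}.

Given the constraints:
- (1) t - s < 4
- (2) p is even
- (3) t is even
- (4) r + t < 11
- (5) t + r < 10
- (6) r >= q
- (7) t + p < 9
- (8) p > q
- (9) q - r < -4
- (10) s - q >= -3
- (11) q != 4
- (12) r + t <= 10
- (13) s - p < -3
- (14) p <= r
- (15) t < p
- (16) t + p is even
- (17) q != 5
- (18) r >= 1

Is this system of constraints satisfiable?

One satisfying assignment is p = 4, q = 0, r = 6, s = 0, t = 2.
For the less obvious constraints — constraint 1: t - s = 2; constraint 4: r + t = 8 — and the others hold by inspection.

Satisfiable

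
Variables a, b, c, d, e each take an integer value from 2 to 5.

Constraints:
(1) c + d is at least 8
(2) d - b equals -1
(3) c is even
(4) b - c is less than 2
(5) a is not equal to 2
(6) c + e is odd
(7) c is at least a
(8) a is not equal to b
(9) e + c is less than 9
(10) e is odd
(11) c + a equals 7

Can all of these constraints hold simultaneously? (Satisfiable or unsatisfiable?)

Satisfiable

Setting (a, b, c, d, e) = (3, 5, 4, 4, 3) satisfies everything: constraint 1: c + d = 8; constraint 2: d - b = -1, and the others follow.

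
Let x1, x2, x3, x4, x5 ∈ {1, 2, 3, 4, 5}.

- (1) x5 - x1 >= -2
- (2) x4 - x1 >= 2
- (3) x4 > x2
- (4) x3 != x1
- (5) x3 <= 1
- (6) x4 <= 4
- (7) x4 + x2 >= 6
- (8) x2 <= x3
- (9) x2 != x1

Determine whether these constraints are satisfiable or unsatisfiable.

Unsatisfiable

From constraint 6: x4 ≤ 4. From constraints 5 and 8: x2 ≤ x3 ≤ 1. Hence x4 + x2 ≤ 5. But constraint 7 requires x4 + x2 ≥ 6, and 6 > 5. Contradiction.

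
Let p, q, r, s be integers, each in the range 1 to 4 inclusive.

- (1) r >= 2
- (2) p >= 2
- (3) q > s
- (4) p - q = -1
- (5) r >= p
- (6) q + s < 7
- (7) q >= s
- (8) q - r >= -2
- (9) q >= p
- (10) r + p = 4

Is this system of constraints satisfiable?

Try p = 2, q = 3, r = 2, s = 1.
Check constraint 4: p - q = -1; constraint 6: q + s = 4. The remaining constraints are straightforward to verify.

Satisfiable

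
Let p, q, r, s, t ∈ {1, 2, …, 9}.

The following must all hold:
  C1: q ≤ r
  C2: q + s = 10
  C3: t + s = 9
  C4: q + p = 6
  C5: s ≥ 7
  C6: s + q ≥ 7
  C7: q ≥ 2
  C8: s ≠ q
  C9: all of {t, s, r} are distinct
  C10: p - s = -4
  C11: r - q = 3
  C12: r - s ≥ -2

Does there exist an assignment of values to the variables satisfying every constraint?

Satisfiable

Setting (p, q, r, s, t) = (3, 3, 6, 7, 2) satisfies everything: constraint 2: q + s = 10; constraint 3: t + s = 9, and the others follow.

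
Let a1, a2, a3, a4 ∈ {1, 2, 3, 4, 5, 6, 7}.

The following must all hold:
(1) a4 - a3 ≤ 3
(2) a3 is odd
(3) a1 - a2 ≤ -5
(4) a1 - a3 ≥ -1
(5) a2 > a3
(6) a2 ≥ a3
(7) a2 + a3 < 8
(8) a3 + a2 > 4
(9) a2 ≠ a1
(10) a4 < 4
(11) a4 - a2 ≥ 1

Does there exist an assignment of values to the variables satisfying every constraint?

Unsatisfiable

Constraints 1, 3, 4, and 11 give a4 − a2 ≥ 1, a2 − a1 ≥ 5, a1 − a3 ≥ -1, a3 − a4 ≥ -3.
Adding all 4 inequalities: the left sides telescope to 0, and the right sides sum to 1 + 5 + (-1) + (-3) = 2. So 0 ≥ 2, which is false.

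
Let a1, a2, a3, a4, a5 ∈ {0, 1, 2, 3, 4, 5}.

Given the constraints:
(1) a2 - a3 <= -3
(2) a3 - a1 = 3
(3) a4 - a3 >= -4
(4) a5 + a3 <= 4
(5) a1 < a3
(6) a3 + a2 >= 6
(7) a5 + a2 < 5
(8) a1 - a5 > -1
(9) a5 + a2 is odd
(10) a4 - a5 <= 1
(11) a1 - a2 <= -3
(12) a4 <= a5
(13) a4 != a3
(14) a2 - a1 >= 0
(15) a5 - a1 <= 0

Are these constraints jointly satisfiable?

Constraints 1, 3, 10, 11, and 15 give a1 − a5 ≥ 0, a5 − a4 ≥ -1, a4 − a3 ≥ -4, a3 − a2 ≥ 3, a2 − a1 ≥ 3.
Adding all 5 inequalities: the left sides telescope to 0, and the right sides sum to 0 + (-1) + (-4) + 3 + 3 = 1. So 0 ≥ 1, which is false.

Unsatisfiable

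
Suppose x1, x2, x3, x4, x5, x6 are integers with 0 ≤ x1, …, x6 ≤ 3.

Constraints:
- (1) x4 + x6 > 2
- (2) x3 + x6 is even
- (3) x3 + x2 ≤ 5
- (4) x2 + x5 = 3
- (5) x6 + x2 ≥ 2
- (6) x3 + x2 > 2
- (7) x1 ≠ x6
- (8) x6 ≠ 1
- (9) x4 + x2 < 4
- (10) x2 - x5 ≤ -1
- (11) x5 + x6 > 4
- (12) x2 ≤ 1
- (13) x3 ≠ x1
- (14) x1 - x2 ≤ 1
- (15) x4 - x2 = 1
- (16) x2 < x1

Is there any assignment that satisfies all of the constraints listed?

Satisfiable

One satisfying assignment is x1 = 2, x2 = 1, x3 = 3, x4 = 2, x5 = 2, x6 = 3.
For the less obvious constraints — constraint 1: x4 + x6 = 5; constraint 3: x3 + x2 = 4 — and the others hold by inspection.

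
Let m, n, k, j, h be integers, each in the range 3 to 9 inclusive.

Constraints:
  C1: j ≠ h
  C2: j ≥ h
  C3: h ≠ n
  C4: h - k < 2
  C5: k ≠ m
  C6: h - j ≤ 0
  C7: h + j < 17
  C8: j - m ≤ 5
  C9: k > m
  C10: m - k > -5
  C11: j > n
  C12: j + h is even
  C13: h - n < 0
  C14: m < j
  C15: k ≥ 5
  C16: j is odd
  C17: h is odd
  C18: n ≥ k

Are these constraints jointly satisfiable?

Try m = 4, n = 8, k = 8, j = 9, h = 7.
Check constraint 4: h - k = -1; constraint 6: h - j = -2; constraint 7: h + j = 16. The remaining constraints are straightforward to verify.

Satisfiable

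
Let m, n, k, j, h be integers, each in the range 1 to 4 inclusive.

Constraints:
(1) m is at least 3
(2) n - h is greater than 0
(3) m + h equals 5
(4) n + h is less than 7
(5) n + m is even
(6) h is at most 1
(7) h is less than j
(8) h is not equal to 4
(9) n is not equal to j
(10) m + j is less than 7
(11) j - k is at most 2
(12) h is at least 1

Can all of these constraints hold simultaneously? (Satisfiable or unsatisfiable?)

Setting (m, n, k, j, h) = (4, 4, 1, 2, 1) satisfies everything: constraint 2: n - h = 3; constraint 3: m + h = 5, and the others follow.

Satisfiable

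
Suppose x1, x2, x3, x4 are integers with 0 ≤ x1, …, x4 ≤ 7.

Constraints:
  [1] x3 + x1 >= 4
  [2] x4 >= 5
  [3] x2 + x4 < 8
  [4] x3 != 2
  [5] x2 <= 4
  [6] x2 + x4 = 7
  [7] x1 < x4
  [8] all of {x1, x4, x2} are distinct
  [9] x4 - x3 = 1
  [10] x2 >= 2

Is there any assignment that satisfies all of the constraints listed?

Satisfiable

Setting (x1, x2, x3, x4) = (0, 2, 4, 5) satisfies everything: constraint 1: x3 + x1 = 4; constraint 3: x2 + x4 = 7, and the others follow.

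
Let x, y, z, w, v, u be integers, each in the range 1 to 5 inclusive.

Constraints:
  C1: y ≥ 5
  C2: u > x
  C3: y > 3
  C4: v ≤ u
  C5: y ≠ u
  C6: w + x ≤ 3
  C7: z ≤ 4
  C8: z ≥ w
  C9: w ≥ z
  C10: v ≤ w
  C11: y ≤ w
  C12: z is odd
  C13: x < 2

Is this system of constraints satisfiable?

From constraints 1 and 11: w ≥ y and y ≥ 5, so w ≥ 5. From constraints 7 and 8: w ≤ z and z ≤ 4, so w ≤ 4. But 4 < 5, so no value of w works.

Unsatisfiable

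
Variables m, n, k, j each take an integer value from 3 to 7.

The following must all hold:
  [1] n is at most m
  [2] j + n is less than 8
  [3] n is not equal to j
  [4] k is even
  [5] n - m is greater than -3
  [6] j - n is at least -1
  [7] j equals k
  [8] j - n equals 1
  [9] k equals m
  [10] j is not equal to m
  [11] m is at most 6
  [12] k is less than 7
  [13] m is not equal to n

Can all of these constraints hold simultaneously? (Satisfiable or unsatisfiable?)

Unsatisfiable

From constraints 7 and 9, j = k = m, so j = m. But constraint 10 says j ≠ m. Contradiction.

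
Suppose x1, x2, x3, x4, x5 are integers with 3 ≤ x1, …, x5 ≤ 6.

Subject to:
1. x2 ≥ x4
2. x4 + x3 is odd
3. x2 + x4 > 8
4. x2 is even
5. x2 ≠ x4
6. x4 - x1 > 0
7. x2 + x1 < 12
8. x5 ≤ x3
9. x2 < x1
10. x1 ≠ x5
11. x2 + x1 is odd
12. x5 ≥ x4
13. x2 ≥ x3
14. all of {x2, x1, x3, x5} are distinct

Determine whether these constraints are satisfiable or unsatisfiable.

Constraints 6, 8, 9, 12, and 13 give x5 ≤ x3, x3 ≤ x2, x2 < x1, x1 < x4, x4 ≤ x5. Chaining: x5 ≤ x3 ≤ x2 < x1 < x4 ≤ x5, which forces x5 < x5 — impossible.

Unsatisfiable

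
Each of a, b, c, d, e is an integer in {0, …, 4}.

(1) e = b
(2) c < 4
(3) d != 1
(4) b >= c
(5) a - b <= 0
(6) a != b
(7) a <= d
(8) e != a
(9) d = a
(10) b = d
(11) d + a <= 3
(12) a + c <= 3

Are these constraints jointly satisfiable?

From constraints 1, 9, and 10, e = b = d = a, so e = a. But constraint 8 says e ≠ a. Contradiction.

Unsatisfiable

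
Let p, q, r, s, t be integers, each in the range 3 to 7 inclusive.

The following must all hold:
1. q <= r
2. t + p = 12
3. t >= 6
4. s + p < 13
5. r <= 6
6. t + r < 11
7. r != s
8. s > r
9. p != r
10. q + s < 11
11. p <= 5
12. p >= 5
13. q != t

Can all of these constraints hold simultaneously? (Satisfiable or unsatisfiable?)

The assignment p = 5, q = 3, r = 3, s = 5, t = 7 works:
  constraint 2 holds since t + p = 12.
  constraint 4 holds since s + p = 10.
  constraint 6 holds since t + r = 10.
The rest check out directly.

Satisfiable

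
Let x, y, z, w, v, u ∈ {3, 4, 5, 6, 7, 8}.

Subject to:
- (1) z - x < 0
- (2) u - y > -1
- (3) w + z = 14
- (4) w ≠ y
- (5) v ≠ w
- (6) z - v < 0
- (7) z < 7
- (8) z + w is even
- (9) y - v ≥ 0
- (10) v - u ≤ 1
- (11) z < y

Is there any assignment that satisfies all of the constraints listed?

Setting (x, y, z, w, v, u) = (7, 7, 6, 8, 7, 7) satisfies everything: constraint 1: z - x = -1; constraint 2: u - y = 0, and the others follow.

Satisfiable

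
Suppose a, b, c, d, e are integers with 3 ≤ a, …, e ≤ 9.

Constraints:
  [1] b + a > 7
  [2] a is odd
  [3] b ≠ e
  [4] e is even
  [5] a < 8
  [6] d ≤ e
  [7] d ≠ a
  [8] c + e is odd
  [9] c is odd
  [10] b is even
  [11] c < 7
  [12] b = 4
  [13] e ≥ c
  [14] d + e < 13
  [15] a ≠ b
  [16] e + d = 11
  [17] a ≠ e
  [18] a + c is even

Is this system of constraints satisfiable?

Satisfiable

The assignment a = 5, b = 4, c = 3, d = 3, e = 8 works:
  constraint 1 holds since b + a = 9.
  constraint 14 holds since d + e = 11.
The rest check out directly.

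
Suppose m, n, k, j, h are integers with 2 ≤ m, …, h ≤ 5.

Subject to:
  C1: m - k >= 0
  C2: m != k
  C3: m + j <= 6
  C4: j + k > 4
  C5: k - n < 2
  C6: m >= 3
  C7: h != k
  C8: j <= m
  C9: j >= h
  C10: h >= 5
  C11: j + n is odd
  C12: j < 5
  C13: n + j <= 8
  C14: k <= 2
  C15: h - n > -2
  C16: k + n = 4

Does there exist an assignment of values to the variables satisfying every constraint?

Unsatisfiable

From constraint 6: m ≥ 3. From constraints 9 and 10: j ≥ h ≥ 5. Hence m + j ≥ 8. But constraint 3 requires m + j ≤ 6, and 6 < 8. Contradiction.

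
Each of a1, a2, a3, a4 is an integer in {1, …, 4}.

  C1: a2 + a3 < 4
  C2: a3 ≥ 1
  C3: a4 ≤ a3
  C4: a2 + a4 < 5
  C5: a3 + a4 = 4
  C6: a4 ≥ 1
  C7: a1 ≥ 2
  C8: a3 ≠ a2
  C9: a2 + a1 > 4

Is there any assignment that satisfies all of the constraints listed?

Try a1 = 4, a2 = 1, a3 = 2, a4 = 2.
Check constraint 1: a2 + a3 = 3; constraint 4: a2 + a4 = 3. The remaining constraints are straightforward to verify.

Satisfiable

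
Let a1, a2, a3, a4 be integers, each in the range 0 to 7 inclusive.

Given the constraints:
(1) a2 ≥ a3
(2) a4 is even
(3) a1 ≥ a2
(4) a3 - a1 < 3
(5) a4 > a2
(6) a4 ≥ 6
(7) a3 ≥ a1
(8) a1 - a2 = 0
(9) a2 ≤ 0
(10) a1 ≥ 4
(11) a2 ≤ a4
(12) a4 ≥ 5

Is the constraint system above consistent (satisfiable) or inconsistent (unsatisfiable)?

From constraints 7 and 10: a3 ≥ a1 and a1 ≥ 4, so a3 ≥ 4. From constraints 1 and 9: a3 ≤ a2 and a2 ≤ 0, so a3 ≤ 0. But 0 < 4, so no value of a3 works.

Unsatisfiable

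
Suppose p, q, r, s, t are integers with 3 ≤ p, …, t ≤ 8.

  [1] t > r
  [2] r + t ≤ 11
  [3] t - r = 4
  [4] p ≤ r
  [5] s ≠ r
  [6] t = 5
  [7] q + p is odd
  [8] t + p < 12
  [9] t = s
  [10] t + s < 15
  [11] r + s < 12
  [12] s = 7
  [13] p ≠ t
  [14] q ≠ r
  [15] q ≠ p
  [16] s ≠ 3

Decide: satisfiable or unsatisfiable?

Unsatisfiable

Constraint 6 fixes t = 5 and constraint 12 fixes s = 7, but constraint 9 requires t = s. Since 5 ≠ 7, contradiction.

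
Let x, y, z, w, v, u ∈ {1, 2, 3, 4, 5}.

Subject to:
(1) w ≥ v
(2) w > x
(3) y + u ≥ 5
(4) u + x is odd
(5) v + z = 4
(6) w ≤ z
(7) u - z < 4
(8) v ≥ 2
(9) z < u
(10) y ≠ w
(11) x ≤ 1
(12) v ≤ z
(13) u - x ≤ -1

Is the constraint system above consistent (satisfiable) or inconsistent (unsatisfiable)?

Unsatisfiable

Constraints 2, 6, 9, and 13 give x < w, w ≤ z, z < u, u < x. Chaining: x < w ≤ z < u < x, which forces x < x — impossible.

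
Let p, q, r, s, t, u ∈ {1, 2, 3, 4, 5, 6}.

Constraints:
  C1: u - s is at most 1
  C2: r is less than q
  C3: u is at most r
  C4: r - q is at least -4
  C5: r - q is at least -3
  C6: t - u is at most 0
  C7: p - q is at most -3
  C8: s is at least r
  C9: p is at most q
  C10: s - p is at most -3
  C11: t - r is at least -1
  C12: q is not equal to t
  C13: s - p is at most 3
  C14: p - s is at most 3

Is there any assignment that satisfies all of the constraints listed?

Unsatisfiable

Constraints 1, 5, 6, 7, 10, and 11 give t − r ≥ -1, r − q ≥ -3, q − p ≥ 3, p − s ≥ 3, s − u ≥ -1, u − t ≥ 0.
Adding all 6 inequalities: the left sides telescope to 0, and the right sides sum to (-1) + (-3) + 3 + 3 + (-1) + 0 = 1. So 0 ≥ 1, which is false.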